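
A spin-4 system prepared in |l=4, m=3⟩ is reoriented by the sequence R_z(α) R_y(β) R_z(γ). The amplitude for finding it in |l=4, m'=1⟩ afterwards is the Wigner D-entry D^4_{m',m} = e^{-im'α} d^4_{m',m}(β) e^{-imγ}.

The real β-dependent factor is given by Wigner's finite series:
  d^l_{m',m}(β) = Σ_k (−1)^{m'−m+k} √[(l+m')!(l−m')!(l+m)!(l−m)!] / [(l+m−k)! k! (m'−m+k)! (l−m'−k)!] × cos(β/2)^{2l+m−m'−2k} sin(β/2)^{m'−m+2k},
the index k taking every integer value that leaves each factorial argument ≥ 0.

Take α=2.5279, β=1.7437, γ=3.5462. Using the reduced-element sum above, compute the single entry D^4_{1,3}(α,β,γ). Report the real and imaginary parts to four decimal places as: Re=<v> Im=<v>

Split into d^4_{1,3}(β=1.7437) × two z-phases.
c=cos(1.7437/2)=0.643411, s=sin(1.7437/2)=0.765521; N=√[120·6·5040·1]=1904.940944
The bounds max(0,m−m')=2 and min(l+m,l−m')=3 give 2 terms
  k=2: (−1)^0·1904.9409/(240)·0.6434^6·0.7655^2 = +0.330002
  k=3: (−1)^1·1904.9409/(144)·0.6434^4·0.7655^4 = -0.778577
d^4_{1,3}(1.7437) = +0.330002 -0.778577 = -0.448575
Attach z-rotation phases: D = e^{-i(1)(2.5279)}·(-0.448575)·e^{-i(3)(3.5462)} = -0.370192+0.253332i

Re=-0.3702 Im=0.2533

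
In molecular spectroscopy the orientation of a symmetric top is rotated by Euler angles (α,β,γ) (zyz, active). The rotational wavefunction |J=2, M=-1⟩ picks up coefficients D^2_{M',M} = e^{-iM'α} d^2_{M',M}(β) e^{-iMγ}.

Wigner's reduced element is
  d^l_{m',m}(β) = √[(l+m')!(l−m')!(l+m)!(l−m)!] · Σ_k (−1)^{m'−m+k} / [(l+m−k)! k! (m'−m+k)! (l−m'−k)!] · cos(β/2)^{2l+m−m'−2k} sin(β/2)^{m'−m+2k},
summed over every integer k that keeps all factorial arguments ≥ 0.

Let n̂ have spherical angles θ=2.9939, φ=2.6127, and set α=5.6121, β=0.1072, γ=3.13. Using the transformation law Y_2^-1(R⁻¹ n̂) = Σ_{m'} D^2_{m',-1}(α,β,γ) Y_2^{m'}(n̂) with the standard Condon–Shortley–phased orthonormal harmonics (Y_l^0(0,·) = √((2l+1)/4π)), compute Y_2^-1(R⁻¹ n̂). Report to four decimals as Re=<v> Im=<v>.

Need the full column D^2_{m',-1} for m'=−2..2 at α=5.6121, β=0.1072, γ=3.13.
cos(β/2)=0.998564, sin(β/2)=0.053574
d^2_{-2,-1}: single k=1 term ⇒ +0.106688;  D = -0.022973+0.104185i
d^2_{-1,-1}: k∈[0..1] ⇒ +0.994268 -0.008586 = +0.985682;  D = -0.764777+0.621840i
d^2_{0,-1}: k∈[0..1] ⇒ -0.130665 +0.000376 = -0.130289;  D = +0.130280-0.001510i
d^2_{1,-1}: k∈[0..1] ⇒ +0.008586 -0.000008 = +0.008578;  D = -0.006779-0.005256i
d^2_{2,-1}: single k=0 term ⇒ -0.000307;  D = +0.000073+0.000298i
Y_2^{m'}(θ=2.9939,φ=2.6127) and Σ D·Y over m':
  (-0.0230+0.1042i)·(+0.0041+0.0073i)  (-0.7648+0.6218i)·(+0.0971+0.0567i)  (+0.1303-0.0015i)·(+0.6103+0.0000i)  (-0.0068-0.0053i)·(-0.0971+0.0567i)  (+0.0001+0.0003i)·(+0.0041-0.0073i)
Y_2^-1(R⁻¹ n̂) = -0.029915+0.016443i

Re=-0.0299 Im=0.0164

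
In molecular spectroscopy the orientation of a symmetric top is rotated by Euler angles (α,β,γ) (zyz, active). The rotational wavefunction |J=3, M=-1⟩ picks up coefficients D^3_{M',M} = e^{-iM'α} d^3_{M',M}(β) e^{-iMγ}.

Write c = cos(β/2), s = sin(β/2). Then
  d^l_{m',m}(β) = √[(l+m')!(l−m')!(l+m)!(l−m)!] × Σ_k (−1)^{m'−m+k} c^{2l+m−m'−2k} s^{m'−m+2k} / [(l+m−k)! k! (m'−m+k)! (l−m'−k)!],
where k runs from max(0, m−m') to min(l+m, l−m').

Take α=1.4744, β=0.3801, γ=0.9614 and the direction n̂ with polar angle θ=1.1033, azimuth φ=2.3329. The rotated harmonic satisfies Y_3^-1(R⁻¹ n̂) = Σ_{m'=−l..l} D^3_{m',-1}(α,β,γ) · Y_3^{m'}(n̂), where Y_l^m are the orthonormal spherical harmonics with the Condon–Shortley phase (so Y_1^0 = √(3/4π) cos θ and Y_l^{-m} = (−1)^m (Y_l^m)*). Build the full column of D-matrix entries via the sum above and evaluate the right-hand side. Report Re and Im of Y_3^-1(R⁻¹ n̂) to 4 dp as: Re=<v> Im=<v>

Re=0.2523 Im=-0.0261

Need the full column D^3_{m',-1} for m'=−3..3 at α=1.4744, β=0.3801, γ=0.9614.
cos(β/2)=0.981995, sin(β/2)=0.188908
d^3_{-3,-1}: single k=2 term ⇒ +0.128524;  D = +0.080034-0.100563i
d^3_{-2,-1}: k∈[1..2] ⇒ +0.545502 -0.040375 = +0.505127;  D = -0.363126-0.351132i
d^3_{-1,-1}: k∈[0..2] ⇒ +0.896716 -0.265477 +0.007368 = +0.638607;  D = -0.486043+0.414225i
d^3_{0,-1}: k∈[0..2] ⇒ -0.597567 +0.066342 -0.000818 = -0.532043;  D = -0.304527-0.436272i
d^3_{1,-1}: k∈[0..2] ⇒ +0.199108 -0.009824 +0.000045 = +0.189329;  D = +0.164958-0.092921i
d^3_{2,-1}: k∈[0..1] ⇒ -0.040375 +0.000747 = -0.039628;  D = +0.016036+0.036238i
d^3_{3,-1}: single k=0 term ⇒ +0.004756;  D = -0.004514+0.001497i
Y_3^{m'}(θ=1.1033,φ=2.3329) and Σ D·Y over m':
  (+0.0800-0.1006i)·(+0.2240-0.1947i)  (-0.3631-0.3511i)·(-0.0171+0.3666i)  (-0.4860+0.4142i)·(-0.0031-0.0032i)  (-0.3045-0.4363i)·(-0.3337+0.0000i)  (+0.1650-0.0929i)·(+0.0031-0.0032i)  (+0.0160+0.0362i)·(-0.0171-0.3666i)  (-0.0045+0.0015i)·(-0.2240-0.1947i)
Y_3^-1(R⁻¹ n̂) = +0.252278-0.026116i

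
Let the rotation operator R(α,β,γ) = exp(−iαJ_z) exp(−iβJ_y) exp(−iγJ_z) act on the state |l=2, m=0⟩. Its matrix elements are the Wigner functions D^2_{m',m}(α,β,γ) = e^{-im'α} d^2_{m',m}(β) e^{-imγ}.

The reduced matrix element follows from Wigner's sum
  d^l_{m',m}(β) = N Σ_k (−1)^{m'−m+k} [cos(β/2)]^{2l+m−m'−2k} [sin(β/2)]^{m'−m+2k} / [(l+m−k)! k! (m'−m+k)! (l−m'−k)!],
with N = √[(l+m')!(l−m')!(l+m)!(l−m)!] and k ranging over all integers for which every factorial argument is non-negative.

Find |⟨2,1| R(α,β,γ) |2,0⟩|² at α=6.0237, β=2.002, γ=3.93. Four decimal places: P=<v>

Split into d^2_{1,0}(β=2.002) × two z-phases.
Half-angle: c=0.539461, s=0.842011. N=√(6·1·2·2)=4.898979
k: max(0,(0)−(1))=0 … min(2+(0),2−(1))=1
  k=0: (−1)^1·4.8990/(2)·0.5395^3·0.8420^1 = -0.323797
  k=1: (−1)^2·4.8990/(2)·0.5395^1·0.8420^3 = +0.788839
d^2_{1,0}(2.002) = -0.323797 +0.788839 = +0.465042
|D^2_{1,0}|² = |d^2_{1,0}(β)|² = (+0.465042)² = 0.216264 (the z-rotation phases have unit modulus)

P=0.2163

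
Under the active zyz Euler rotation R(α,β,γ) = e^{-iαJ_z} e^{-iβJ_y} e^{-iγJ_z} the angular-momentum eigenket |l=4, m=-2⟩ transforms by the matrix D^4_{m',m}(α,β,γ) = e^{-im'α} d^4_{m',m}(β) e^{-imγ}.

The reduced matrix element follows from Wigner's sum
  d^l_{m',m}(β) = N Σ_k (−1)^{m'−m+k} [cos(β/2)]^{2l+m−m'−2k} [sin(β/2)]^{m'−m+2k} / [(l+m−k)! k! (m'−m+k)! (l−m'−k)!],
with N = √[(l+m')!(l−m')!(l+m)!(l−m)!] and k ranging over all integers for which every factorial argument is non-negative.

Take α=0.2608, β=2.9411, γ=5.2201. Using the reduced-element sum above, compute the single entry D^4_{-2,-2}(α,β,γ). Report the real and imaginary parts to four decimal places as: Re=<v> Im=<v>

First d^4_{-2,-2}(β=2.9411), then the phase factors e^{-i(-2)α} and e^{-i(-2)γ}:
c=cos(2.9411/2)=0.100079, s=sin(2.9411/2)=0.994980; N=√[2·720·2·720]=1440.000000
k: max(0,(-2)−(-2))=0 … min(4+(-2),4−(-2))=2
  k=0: (−1)^0·1440.0000/(1440)·0.1001^8·0.9950^0 = +0.000000
  k=1: (−1)^1·1440.0000/(120)·0.1001^6·0.9950^2 = -0.000012
  k=2: (−1)^2·1440.0000/(96)·0.1001^4·0.9950^4 = +0.001475
d^4_{-2,-2}(2.9411) = +0.000000 -0.000012 +0.001475 = +0.001463
D = (+0.867023+0.498268i)·(+0.001463)·(-0.527261-0.849703i) = -0.000049-0.001462i

Re=0.0000 Im=-0.0015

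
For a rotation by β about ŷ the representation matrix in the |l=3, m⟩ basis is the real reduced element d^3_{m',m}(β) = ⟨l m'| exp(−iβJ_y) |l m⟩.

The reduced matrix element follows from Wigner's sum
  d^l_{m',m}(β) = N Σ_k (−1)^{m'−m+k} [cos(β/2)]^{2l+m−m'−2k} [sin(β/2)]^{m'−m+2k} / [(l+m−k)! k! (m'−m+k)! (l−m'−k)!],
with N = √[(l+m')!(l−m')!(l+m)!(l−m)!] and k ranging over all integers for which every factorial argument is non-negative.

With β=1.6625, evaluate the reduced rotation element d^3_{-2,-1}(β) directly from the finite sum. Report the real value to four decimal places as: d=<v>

d^3_{-2,-1}(β=1.6625) via Wigner's sum:
Half-angle: c=0.673953, s=0.738774. N=√(1·120·2·24)=75.894664
k: max(0,(-1)−(-2))=1 … min(3+(-1),3−(-2))=2
  k=1: (−1)^0·75.8947/(24)·0.6740^5·0.7388^1 = +0.324832
  k=2: (−1)^1·75.8947/(12)·0.6740^3·0.7388^3 = -0.780646
d^3_{-2,-1}(1.6625) = +0.324832 -0.780646 = -0.455813

d=-0.4558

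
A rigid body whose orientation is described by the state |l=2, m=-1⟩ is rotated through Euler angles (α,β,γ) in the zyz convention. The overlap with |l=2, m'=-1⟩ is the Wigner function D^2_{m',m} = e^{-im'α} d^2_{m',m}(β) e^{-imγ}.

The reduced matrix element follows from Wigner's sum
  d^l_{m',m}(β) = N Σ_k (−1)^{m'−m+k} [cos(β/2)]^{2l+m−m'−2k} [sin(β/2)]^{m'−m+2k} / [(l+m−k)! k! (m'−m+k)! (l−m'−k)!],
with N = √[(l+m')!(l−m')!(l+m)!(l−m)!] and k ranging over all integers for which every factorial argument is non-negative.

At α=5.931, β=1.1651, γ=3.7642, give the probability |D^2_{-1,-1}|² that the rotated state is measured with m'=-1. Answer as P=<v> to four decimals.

P=0.0216

First d^2_{-1,-1}(β=1.1651), then the phase factors e^{-i(-1)α} and e^{-i(-1)γ}:
With c≡cos(β/2)=0.835062 and s≡sin(β/2)=0.550155, N=[1·6·1·6]^{1/2}=6.000000
Admissible k: 0..1 (factorial args all ≥0)
  k=0: (−1)^0·6.0000/(6)·0.8351^4·0.5502^0 = +0.486268
  k=1: (−1)^1·6.0000/(2)·0.8351^2·0.5502^2 = -0.633183
d^2_{-1,-1}(1.1651) = +0.486268 -0.633183 = -0.146915
|D^2_{-1,-1}|² = |d^2_{-1,-1}(β)|² = (-0.146915)² = 0.021584 (the z-rotation phases have unit modulus)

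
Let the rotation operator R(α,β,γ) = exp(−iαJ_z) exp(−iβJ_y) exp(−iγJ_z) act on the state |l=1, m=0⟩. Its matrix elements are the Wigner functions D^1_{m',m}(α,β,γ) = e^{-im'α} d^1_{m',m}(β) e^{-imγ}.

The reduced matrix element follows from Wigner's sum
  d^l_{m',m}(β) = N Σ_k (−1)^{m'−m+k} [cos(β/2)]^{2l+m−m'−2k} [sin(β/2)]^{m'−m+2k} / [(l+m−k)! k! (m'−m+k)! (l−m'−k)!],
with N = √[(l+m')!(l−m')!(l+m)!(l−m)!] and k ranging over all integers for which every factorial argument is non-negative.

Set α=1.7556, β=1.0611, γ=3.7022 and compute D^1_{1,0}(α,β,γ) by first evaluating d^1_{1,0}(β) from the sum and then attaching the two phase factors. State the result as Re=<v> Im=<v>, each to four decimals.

Re=0.1134 Im=0.6067

Split into d^1_{1,0}(β=1.0611) × two z-phases.
Half-angle: c=0.862529, s=0.506008. N=√(2·1·1·1)=1.414214
k: max(0,(0)−(1))=0 … min(1+(0),1−(1))=0
  k=0: (−1)^1·1.4142/(1)·0.8625^1·0.5060^1 = -0.617228
d^1_{1,0}(1.0611) = -0.617228
D = (-0.183754-0.982972i)·(-0.617228)·(+1.000000+0.000000i) = +0.113418+0.606718i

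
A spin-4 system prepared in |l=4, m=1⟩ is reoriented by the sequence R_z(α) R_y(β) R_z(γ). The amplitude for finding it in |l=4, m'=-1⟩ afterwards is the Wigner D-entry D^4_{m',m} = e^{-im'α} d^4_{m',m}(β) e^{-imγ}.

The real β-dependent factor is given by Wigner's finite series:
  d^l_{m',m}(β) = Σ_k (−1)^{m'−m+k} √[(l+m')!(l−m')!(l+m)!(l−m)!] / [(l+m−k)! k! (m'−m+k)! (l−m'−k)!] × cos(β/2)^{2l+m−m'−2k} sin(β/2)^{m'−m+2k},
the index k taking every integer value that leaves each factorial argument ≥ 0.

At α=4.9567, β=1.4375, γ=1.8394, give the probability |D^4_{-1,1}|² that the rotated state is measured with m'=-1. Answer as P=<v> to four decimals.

P=0.1327

First d^4_{-1,1}(β=1.4375), then the phase factors e^{-i(-1)α} and e^{-i(1)γ}:
c=cos(1.4375/2)=0.752629, s=sin(1.4375/2)=0.658444; N=√[6·120·120·6]=720.000000
Admissible k: 2..5 (factorial args all ≥0)
  k=2: (−1)^0·720.0000/(72)·0.7526^6·0.6584^2 = +0.787998
  k=3: (−1)^1·720.0000/(24)·0.7526^4·0.6584^4 = -1.809349
  k=4: (−1)^2·720.0000/(48)·0.7526^2·0.6584^6 = +0.692418
  k=5: (−1)^3·720.0000/(720)·0.7526^0·0.6584^8 = -0.035331
d^4_{-1,1}(1.4375) = +0.787998 -1.809349 +0.692418 -0.035331 = -0.364264
|D^4_{-1,1}|² = |d^4_{-1,1}(β)|² = (-0.364264)² = 0.132688 (the z-rotation phases have unit modulus)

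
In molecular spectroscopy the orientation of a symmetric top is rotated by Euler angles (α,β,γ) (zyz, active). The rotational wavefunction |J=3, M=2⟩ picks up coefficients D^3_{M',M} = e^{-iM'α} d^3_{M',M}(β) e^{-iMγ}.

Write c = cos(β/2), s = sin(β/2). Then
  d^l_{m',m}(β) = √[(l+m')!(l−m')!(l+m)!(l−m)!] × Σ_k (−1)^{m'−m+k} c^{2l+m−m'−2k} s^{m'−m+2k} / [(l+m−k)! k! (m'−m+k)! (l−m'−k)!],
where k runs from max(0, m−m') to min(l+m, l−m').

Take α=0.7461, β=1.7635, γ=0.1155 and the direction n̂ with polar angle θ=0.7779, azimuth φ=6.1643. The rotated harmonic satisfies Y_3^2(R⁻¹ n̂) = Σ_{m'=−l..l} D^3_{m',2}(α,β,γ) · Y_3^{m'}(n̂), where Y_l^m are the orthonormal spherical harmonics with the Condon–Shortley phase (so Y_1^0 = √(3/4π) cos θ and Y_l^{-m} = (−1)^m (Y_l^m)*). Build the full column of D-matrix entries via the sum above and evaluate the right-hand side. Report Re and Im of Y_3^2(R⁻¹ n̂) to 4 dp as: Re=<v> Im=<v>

Re=0.1639 Im=0.2352

Need the full column D^3_{m',2} for m'=−3..3 at α=0.7461, β=1.7635, γ=0.1155.
cos(β/2)=0.635801, sin(β/2)=0.771853
d^3_{-3,2}: single k=5 term ⇒ +0.426648;  D = -0.180375+0.386643i
d^3_{-2,2}: k∈[4..5] ⇒ +0.717382 -0.211449 = +0.505933;  D = +0.154145+0.481879i
d^3_{-1,2}: k∈[3..4] ⇒ +0.747477 -0.550800 = +0.196677;  D = +0.171157+0.096887i
d^3_{0,2}: k∈[2..3] ⇒ +0.533231 -0.785853 = -0.252622;  D = -0.245912+0.057838i
d^3_{1,2}: k∈[1..2] ⇒ +0.253596 -0.747477 = -0.493881;  D = -0.276291+0.409367i
d^3_{2,2}: k∈[0..1] ⇒ +0.066059 -0.486771 = -0.420713;  D = +0.063870+0.415836i
d^3_{3,2}: single k=0 term ⇒ -0.196434;  D = +0.153689+0.122336i
Y_3^{m'}(θ=0.7779,φ=6.1643) and Σ D·Y over m':
  (-0.1804+0.3866i)·(+0.1351+0.0503i)  (+0.1541+0.4819i)·(+0.3485+0.0845i)  (+0.1712+0.0969i)·(+0.3462+0.0414i)  (-0.2459+0.0578i)·(-0.1230+0.0000i)  (-0.2763+0.4094i)·(-0.3462+0.0414i)  (+0.0639+0.4158i)·(+0.3485-0.0845i)  (+0.1537+0.1223i)·(-0.1351+0.0503i)
Y_3^2(R⁻¹ n̂) = +0.163853+0.235176i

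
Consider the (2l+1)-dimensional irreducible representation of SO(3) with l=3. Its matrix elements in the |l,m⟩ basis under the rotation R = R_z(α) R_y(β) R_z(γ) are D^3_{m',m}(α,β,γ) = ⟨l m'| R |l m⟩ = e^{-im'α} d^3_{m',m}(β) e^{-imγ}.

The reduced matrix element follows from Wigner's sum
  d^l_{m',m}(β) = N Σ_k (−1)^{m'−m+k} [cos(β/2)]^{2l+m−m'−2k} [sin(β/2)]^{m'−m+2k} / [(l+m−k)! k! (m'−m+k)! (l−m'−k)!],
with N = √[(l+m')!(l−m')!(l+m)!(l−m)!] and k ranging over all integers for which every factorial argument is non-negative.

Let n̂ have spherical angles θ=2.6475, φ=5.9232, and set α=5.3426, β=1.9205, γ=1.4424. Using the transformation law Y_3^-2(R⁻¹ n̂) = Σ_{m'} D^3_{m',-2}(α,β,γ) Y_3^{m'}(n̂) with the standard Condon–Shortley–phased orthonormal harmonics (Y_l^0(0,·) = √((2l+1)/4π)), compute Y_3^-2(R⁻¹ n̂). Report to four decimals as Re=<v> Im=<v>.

Re=-0.2104 Im=0.3114

Need the full column D^3_{m',-2} for m'=−3..3 at α=5.3426, β=1.9205, γ=1.4424.
cos(β/2)=0.573315, sin(β/2)=0.819335
d^3_{-3,-2}: single k=1 term ⇒ +0.124309;  D = +0.124063+0.007832i
d^3_{-2,-2}: k∈[0..1] ⇒ +0.035511 -0.362632 = -0.327122;  D = -0.175744-0.275903i
d^3_{-1,-2}: k∈[0..1] ⇒ -0.160483 +0.655533 = +0.495050;  D = -0.180595+0.460934i
d^3_{0,-2}: k∈[0..1] ⇒ +0.397244 -0.811322 = -0.414078;  D = +0.400500-0.105167i
d^3_{1,-2}: k∈[0..1] ⇒ -0.655533 +0.669423 = +0.013890;  D = -0.010767-0.008775i
d^3_{2,-2}: k∈[0..1] ⇒ +0.740632 -0.302530 = +0.438102;  D = +0.023463-0.437473i
d^3_{3,-2}: single k=0 term ⇒ -0.518533;  D = -0.434689+0.282705i
Y_3^{m'}(θ=2.6475,φ=5.9232) and Σ D·Y over m':
  (+0.1241+0.0078i)·(+0.0210+0.0392i)  (-0.1757-0.2759i)·(-0.1521-0.1334i)  (-0.1806+0.4609i)·(+0.4125+0.1552i)  (+0.4005-0.1052i)·(-0.2876+0.0000i)  (-0.0108-0.0088i)·(-0.4125+0.1552i)  (+0.0235-0.4375i)·(-0.1521+0.1334i)  (-0.4347+0.2827i)·(-0.0210+0.0392i)
Y_3^-2(R⁻¹ n̂) = -0.210402+0.311431i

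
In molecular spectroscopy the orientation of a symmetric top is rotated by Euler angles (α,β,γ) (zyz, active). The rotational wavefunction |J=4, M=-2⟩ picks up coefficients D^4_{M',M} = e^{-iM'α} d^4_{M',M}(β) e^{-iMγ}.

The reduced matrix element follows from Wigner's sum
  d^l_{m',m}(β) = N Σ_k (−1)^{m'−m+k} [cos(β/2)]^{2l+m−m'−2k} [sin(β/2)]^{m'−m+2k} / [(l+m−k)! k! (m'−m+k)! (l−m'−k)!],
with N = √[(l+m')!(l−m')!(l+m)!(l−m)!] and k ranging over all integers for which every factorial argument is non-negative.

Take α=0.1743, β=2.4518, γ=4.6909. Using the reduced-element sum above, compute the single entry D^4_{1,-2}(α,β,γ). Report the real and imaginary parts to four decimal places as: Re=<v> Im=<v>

Split into d^4_{1,-2}(β=2.4518) × two z-phases.
c=cos(2.4518/2)=0.338099, s=sin(2.4518/2)=0.941111; N=√[120·6·2·720]=1018.233765
Admissible k: 0..2 (factorial args all ≥0)
  k=0: (−1)^3·1018.2338/(72)·0.3381^5·0.9411^3 = -0.052078
  k=1: (−1)^4·1018.2338/(48)·0.3381^3·0.9411^5 = +0.605259
  k=2: (−1)^5·1018.2338/(240)·0.3381^1·0.9411^7 = -0.937918
d^4_{1,-2}(2.4518) = -0.052078 +0.605259 -0.937918 = -0.384737
D = (+0.984848-0.173419i)·(-0.384737)·(-0.999077+0.042965i) = +0.375691-0.082939i

Re=0.3757 Im=-0.0829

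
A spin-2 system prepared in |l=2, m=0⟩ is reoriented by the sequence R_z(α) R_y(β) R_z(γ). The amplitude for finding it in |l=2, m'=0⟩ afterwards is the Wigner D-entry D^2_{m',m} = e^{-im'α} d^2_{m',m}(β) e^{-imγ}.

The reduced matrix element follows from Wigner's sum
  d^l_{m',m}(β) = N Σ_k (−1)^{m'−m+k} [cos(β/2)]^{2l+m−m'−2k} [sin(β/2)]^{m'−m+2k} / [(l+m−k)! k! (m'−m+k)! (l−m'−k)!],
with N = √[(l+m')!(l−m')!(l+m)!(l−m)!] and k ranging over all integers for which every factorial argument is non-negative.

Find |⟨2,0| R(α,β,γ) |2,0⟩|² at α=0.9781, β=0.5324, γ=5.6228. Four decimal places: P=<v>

P=0.3764

D^2_{0,0}(0.9781,0.5324,5.6228) = e^{-i·0·0.9781}·d^2_{0,0}(0.5324)·e^{-i·0·5.6228}. Compute d first:
c=cos(0.5324/2)=0.964778, s=sin(0.5324/2)=0.263067; N=√[2·2·2·2]=4.000000
The bounds max(0,m−m')=0 and min(l+m,l−m')=2 give 3 terms
  k=0: (−1)^0·4.0000/(4)·0.9648^4·0.2631^0 = +0.866381
  k=1: (−1)^1·4.0000/(1)·0.9648^2·0.2631^2 = -0.257660
  k=2: (−1)^2·4.0000/(4)·0.9648^0·0.2631^4 = +0.004789
d^2_{0,0}(0.5324) = +0.866381 -0.257660 +0.004789 = +0.613509
|D^2_{0,0}|² = |d^2_{0,0}(β)|² = (+0.613509)² = 0.376394 (the z-rotation phases have unit modulus)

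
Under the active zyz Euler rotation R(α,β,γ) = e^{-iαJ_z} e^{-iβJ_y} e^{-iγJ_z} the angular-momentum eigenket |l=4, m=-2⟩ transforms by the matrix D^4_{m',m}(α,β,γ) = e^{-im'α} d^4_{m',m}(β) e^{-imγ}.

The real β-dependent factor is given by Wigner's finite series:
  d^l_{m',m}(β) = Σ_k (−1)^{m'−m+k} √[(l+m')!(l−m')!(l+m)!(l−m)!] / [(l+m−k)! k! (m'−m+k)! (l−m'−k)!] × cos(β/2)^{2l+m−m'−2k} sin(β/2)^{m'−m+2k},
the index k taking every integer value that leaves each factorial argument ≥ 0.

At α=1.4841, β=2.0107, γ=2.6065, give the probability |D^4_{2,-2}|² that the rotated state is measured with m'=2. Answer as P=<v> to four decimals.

Split into d^4_{2,-2}(β=2.0107) × two z-phases.
c=cos(2.0107/2)=0.535793, s=sin(2.0107/2)=0.844350; N=√[720·2·2·720]=1440.000000
Admissible k: 0..2 (factorial args all ≥0)
  k=0: (−1)^4·1440.0000/(96)·0.5358^4·0.8443^4 = +0.628301
  k=1: (−1)^5·1440.0000/(120)·0.5358^2·0.8443^6 = -1.248270
  k=2: (−1)^6·1440.0000/(1440)·0.5358^0·0.8443^8 = +0.258332
d^4_{2,-2}(2.0107) = +0.628301 -1.248270 +0.258332 = -0.361637
|D^4_{2,-2}|² = |d^4_{2,-2}(β)|² = (-0.361637)² = 0.130781 (the z-rotation phases have unit modulus)

P=0.1308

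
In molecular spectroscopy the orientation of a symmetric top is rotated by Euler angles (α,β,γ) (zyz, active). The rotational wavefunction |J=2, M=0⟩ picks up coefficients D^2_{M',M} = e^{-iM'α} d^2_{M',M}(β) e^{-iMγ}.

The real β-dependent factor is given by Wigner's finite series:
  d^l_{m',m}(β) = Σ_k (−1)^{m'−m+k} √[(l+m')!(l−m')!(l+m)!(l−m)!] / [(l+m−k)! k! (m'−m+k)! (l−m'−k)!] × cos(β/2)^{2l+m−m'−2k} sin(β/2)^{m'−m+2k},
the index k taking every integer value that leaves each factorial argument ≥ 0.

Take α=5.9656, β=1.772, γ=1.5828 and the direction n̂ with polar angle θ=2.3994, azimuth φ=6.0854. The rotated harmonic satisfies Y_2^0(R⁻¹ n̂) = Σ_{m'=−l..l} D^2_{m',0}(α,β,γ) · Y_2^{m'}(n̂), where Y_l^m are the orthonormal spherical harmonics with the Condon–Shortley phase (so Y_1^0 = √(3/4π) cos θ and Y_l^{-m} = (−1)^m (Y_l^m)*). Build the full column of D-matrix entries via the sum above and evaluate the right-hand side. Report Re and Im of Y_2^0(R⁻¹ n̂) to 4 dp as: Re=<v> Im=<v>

Need the full column D^2_{m',0} for m'=−2..2 at α=5.9656, β=1.772, γ=1.5828.
cos(β/2)=0.632515, sin(β/2)=0.774548
d^2_{-2,0}: single k=2 term ⇒ +0.587915;  D = +0.473254-0.348818i
d^2_{-1,0}: k∈[1..2] ⇒ +0.480106 -0.719932 = -0.239826;  D = -0.227833+0.074891i
d^2_{0,0}: k∈[0..2] ⇒ +0.160060 -0.960060 +0.359909 = -0.440091;  D = -0.440091+0.000000i
d^2_{1,0}: k∈[0..1] ⇒ -0.480106 +0.719932 = +0.239826;  D = +0.227833+0.074891i
d^2_{2,0}: single k=0 term ⇒ +0.587915;  D = +0.473254+0.348818i
Y_2^{m'}(θ=2.3994,φ=6.0854) and Σ D·Y over m':
  (+0.4733-0.3488i)·(+0.1628+0.0680i)  (-0.2278+0.0749i)·(-0.3773-0.0756i)  (-0.4401+0.0000i)·(+0.1985+0.0000i)  (+0.2278+0.0749i)·(+0.3773-0.0756i)  (+0.4733+0.3488i)·(+0.1628-0.0680i)
Y_2^0(R⁻¹ n̂) = +0.297464+0.000000i

Re=0.2975 Im=0.0000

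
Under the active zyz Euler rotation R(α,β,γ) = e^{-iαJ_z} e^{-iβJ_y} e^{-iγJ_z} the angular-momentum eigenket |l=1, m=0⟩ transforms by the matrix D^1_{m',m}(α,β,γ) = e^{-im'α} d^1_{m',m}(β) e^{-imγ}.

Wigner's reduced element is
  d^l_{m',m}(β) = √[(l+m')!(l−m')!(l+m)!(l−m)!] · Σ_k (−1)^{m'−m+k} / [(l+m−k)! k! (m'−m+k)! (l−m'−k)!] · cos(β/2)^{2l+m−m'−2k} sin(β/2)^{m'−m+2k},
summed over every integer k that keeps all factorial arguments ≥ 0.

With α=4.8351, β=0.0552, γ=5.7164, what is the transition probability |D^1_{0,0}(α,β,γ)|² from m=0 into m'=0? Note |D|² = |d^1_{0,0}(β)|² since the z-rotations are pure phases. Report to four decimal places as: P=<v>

Split into d^1_{0,0}(β=0.0552) × two z-phases.
Half-angle: c=0.999619, s=0.027596. N=√(1·1·1·1)=1.000000
k∈{0,1} keeps every argument non-negative
  k=0: (−1)^0·1.0000/(1)·0.9996^2·0.0276^0 = +0.999238
  k=1: (−1)^1·1.0000/(1)·0.9996^0·0.0276^2 = -0.000762
d^1_{0,0}(0.0552) = +0.999238 -0.000762 = +0.998477
|D^1_{0,0}|² = |d^1_{0,0}(β)|² = (+0.998477)² = 0.996956 (the z-rotation phases have unit modulus)

P=0.9970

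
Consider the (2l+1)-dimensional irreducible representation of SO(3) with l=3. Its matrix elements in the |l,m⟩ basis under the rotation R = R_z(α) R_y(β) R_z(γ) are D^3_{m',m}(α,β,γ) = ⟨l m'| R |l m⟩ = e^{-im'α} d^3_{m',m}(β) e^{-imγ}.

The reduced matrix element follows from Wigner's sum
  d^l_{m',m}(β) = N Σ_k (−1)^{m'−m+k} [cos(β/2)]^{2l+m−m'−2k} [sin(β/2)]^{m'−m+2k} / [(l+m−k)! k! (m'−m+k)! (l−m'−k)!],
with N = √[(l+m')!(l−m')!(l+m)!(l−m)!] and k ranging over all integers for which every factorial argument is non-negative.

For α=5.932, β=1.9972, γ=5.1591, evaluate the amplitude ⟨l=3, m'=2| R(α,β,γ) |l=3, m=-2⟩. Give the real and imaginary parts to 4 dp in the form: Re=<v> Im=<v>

Re=0.0095 Im=-0.3792

First d^3_{2,-2}(β=1.9972), then the phase factors e^{-i(2)α} and e^{-i(-2)γ}:
With c≡cos(β/2)=0.541480 and s≡sin(β/2)=0.840714, N=[120·1·1·120]^{1/2}=120.000000
k∈{0,1} keeps every argument non-negative
  k=0: (−1)^4·120.0000/(24)·0.5415^2·0.8407^4 = +0.732364
  k=1: (−1)^5·120.0000/(120)·0.5415^0·0.8407^6 = -0.353093
d^3_{2,-2}(1.9972) = +0.732364 -0.353093 = +0.379271
D = (+0.763313+0.646029i)·(+0.379271)·(-0.626749-0.779221i) = +0.009479-0.379153i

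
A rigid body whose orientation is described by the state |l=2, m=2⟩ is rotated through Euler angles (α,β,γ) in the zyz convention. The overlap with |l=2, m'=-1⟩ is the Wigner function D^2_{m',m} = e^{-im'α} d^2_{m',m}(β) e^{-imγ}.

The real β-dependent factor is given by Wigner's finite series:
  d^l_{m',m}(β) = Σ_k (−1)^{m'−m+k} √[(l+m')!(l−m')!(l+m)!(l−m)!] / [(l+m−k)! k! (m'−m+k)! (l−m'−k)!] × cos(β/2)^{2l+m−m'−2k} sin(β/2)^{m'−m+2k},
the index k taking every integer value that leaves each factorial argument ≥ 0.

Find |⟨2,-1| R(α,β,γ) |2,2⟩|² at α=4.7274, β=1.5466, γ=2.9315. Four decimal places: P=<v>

D^2_{-1,2}(4.7274,1.5466,2.9315) = e^{-i·-1·4.7274}·d^2_{-1,2}(1.5466)·e^{-i·2·2.9315}. Compute d first:
c=cos(1.5466/2)=0.715610, s=sin(1.5466/2)=0.698501; N=√[1·6·24·1]=12.000000
The bounds max(0,m−m')=3 and min(l+m,l−m')=3 give 1 term
  k=3: (−1)^0·12.0000/(6)·0.7156^1·0.6985^3 = +0.487760
d^2_{-1,2}(1.5466) = +0.487760
|D^2_{-1,2}|² = |d^2_{-1,2}(β)|² = (+0.487760)² = 0.237910 (the z-rotation phases have unit modulus)

P=0.2379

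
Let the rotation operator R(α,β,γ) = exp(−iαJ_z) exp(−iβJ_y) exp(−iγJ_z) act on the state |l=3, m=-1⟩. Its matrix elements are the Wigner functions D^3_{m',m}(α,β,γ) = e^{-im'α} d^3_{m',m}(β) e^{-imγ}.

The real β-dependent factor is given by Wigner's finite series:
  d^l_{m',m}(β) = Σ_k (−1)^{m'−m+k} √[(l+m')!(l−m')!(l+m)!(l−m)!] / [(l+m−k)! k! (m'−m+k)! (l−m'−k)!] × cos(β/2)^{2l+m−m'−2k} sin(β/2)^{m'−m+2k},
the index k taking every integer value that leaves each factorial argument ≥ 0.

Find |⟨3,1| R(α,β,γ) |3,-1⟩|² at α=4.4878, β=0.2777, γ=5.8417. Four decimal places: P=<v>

P=0.0116

D^3_{1,-1}(4.4878,0.2777,5.8417) = e^{-i·1·4.4878}·d^3_{1,-1}(0.2777)·e^{-i·-1·5.8417}. Compute d first:
With c≡cos(β/2)=0.990376 and s≡sin(β/2)=0.138404, N=[24·2·2·24]^{1/2}=48.000000
The bounds max(0,m−m')=0 and min(l+m,l−m')=2 give 3 terms
  k=0: (−1)^2·48.0000/(8)·0.9904^4·0.1384^2 = +0.110573
  k=1: (−1)^3·48.0000/(6)·0.9904^2·0.1384^4 = -0.002879
  k=2: (−1)^4·48.0000/(48)·0.9904^0·0.1384^6 = +0.000007
d^3_{1,-1}(0.2777) = +0.110573 -0.002879 +0.000007 = +0.107701
|D^3_{1,-1}|² = |d^3_{1,-1}(β)|² = (+0.107701)² = 0.011600 (the z-rotation phases have unit modulus)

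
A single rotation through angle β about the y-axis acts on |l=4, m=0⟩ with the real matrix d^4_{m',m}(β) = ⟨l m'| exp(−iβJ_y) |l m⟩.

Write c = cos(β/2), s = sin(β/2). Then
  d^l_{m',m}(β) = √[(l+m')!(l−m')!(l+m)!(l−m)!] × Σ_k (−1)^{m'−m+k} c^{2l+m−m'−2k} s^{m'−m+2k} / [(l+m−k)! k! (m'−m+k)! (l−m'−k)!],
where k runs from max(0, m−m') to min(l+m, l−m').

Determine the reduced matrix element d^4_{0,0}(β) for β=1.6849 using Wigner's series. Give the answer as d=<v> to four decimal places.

d^4_{0,0}(β=1.6849) via Wigner's sum:
c=cos(1.6849/2)=0.665636, s=sin(1.6849/2)=0.746276; N=√[24·24·24·24]=576.000000
k: max(0,(0)−(0))=0 … min(4+(0),4−(0))=4
  k=0: (−1)^0·576.0000/(576)·0.6656^8·0.7463^0 = +0.038539
  k=1: (−1)^1·576.0000/(36)·0.6656^6·0.7463^2 = -0.775071
  k=2: (−1)^2·576.0000/(16)·0.6656^4·0.7463^4 = +2.192044
  k=3: (−1)^3·576.0000/(36)·0.6656^2·0.7463^6 = -1.224593
  k=4: (−1)^4·576.0000/(576)·0.6656^0·0.7463^8 = +0.096205
d^4_{0,0}(1.6849) = +0.038539 -0.775071 +2.192044 -1.224593 +0.096205 = +0.327123

d=0.3271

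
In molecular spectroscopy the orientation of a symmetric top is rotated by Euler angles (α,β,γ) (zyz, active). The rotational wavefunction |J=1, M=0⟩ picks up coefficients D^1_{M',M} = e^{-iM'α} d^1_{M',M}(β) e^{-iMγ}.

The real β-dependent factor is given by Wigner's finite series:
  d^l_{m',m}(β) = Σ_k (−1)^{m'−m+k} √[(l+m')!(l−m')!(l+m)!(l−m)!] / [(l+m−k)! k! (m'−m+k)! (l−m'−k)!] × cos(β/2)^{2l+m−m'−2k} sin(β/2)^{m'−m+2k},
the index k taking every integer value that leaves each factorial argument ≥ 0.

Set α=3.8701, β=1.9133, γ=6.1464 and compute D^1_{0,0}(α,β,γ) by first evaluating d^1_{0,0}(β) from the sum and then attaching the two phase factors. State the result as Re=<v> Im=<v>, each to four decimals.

Re=-0.3358 Im=0.0000

Split into d^1_{0,0}(β=1.9133) × two z-phases.
c=cos(1.9133/2)=0.576261, s=sin(1.9133/2)=0.817266; N=√[1·1·1·1]=1.000000
The bounds max(0,m−m')=0 and min(l+m,l−m')=1 give 2 terms
  k=0: (−1)^0·1.0000/(1)·0.5763^2·0.8173^0 = +0.332077
  k=1: (−1)^1·1.0000/(1)·0.5763^0·0.8173^2 = -0.667923
d^1_{0,0}(1.9133) = +0.332077 -0.667923 = -0.335846
Attach z-rotation phases: D = e^{-i(0)(3.8701)}·(-0.335846)·e^{-i(0)(6.1464)} = -0.335846+0.000000i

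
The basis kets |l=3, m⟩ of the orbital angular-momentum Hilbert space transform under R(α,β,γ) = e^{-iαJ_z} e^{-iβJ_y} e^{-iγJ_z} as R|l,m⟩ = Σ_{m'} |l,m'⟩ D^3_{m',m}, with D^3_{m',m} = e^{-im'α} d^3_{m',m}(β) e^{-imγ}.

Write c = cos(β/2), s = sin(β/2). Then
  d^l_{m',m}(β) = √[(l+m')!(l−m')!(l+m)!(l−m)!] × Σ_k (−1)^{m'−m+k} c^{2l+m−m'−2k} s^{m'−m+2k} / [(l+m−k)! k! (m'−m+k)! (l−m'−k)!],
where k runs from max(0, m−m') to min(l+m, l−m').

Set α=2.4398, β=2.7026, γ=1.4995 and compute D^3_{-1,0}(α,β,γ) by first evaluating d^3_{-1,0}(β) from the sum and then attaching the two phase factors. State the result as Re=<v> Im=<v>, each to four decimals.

First d^3_{-1,0}(β=2.7026), then the phase factors e^{-i(-1)α} and e^{-i(0)γ}:
c=cos(2.7026/2)=0.217738, s=sin(2.7026/2)=0.976007; N=√[2·24·6·6]=41.569219
Admissible k: 1..3 (factorial args all ≥0)
  k=1: (−1)^0·41.5692/(12)·0.2177^5·0.9760^1 = +0.001655
  k=2: (−1)^1·41.5692/(4)·0.2177^3·0.9760^3 = -0.099741
  k=3: (−1)^2·41.5692/(12)·0.2177^1·0.9760^5 = +0.668021
d^3_{-1,0}(2.7026) = +0.001655 -0.099741 +0.668021 = +0.569935
D = (-0.763686+0.645588i)·(+0.569935)·(+1.000000+0.000000i) = -0.435251+0.367943i

Re=-0.4353 Im=0.3679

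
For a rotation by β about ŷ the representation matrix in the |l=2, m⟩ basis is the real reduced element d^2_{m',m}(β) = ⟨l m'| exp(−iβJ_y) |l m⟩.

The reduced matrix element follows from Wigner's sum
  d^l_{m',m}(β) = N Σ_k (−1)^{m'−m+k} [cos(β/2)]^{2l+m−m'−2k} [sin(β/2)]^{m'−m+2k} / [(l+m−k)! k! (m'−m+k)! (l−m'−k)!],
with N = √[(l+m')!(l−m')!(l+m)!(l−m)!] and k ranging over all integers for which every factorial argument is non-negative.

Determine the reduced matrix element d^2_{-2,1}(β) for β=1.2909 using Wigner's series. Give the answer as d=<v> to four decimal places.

d^2_{-2,1}(β=1.2909) via Wigner's sum:
With c≡cos(β/2)=0.798829 and s≡sin(β/2)=0.601558, N=[1·24·6·1]^{1/2}=12.000000
The bounds max(0,m−m')=3 and min(l+m,l−m')=3 give 1 term
  k=3: (−1)^0·12.0000/(6)·0.7988^1·0.6016^3 = +0.347789
d^2_{-2,1}(1.2909) = +0.347789

d=0.3478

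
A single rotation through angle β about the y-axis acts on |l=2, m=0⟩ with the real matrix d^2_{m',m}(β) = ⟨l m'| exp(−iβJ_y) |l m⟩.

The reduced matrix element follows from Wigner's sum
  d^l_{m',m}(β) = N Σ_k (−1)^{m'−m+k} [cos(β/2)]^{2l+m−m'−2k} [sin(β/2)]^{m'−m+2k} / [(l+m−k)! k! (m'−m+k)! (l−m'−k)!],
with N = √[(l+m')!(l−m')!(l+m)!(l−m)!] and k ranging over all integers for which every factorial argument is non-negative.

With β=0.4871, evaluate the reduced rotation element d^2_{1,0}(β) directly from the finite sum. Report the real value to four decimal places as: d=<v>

d=-0.5066

d^2_{1,0}(β=0.4871) via Wigner's sum:
With c≡cos(β/2)=0.970488 and s≡sin(β/2)=0.241149, N=[6·1·2·2]^{1/2}=4.898979
k: max(0,(0)−(1))=0 … min(2+(0),2−(1))=1
  k=0: (−1)^1·4.8990/(2)·0.9705^3·0.2411^1 = -0.539924
  k=1: (−1)^2·4.8990/(2)·0.9705^1·0.2411^3 = +0.033337
d^2_{1,0}(0.4871) = -0.539924 +0.033337 = -0.506587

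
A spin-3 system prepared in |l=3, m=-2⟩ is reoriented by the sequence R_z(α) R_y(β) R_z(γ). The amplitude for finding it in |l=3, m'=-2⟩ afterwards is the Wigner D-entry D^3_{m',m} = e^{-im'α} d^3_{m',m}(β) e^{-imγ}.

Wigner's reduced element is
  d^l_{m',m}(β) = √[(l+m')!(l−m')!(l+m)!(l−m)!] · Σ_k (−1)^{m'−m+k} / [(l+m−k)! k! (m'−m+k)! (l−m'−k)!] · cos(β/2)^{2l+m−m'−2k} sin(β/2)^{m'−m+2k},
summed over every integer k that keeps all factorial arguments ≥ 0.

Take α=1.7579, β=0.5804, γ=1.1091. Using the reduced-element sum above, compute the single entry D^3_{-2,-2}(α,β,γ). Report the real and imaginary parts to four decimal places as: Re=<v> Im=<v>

First d^3_{-2,-2}(β=0.5804), then the phase factors e^{-i(-2)α} and e^{-i(-2)γ}:
Half-angle: c=0.958187, s=0.286144. N=√(1·120·1·120)=120.000000
The bounds max(0,m−m')=0 and min(l+m,l−m')=1 give 2 terms
  k=0: (−1)^0·120.0000/(120)·0.9582^6·0.2861^0 = +0.773928
  k=1: (−1)^1·120.0000/(24)·0.9582^4·0.2861^2 = -0.345096
d^3_{-2,-2}(0.5804) = +0.773928 -0.345096 = +0.428833
Attach z-rotation phases: D = e^{-i(-2)(1.7579)}·(+0.428833)·e^{-i(-2)(1.1091)} = +0.365773-0.223847i

Re=0.3658 Im=-0.2238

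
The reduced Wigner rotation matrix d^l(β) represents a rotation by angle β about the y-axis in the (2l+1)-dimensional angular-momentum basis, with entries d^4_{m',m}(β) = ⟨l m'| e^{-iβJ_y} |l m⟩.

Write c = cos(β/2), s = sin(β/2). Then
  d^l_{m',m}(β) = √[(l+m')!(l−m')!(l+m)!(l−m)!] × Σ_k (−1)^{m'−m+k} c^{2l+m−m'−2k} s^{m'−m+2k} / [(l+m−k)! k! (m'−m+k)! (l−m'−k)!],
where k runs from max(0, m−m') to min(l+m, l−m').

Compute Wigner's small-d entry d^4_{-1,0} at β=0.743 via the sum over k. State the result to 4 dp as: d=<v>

d^4_{-1,0}(β=0.743) via Wigner's sum:
Half-angle: c=0.931784, s=0.363014. N=√(6·120·24·24)=643.987578
k∈{1,2,3,4} keeps every argument non-negative
  k=1: (−1)^0·643.9876/(144)·0.9318^7·0.3630^1 = +0.990020
  k=2: (−1)^1·643.9876/(24)·0.9318^5·0.3630^3 = -0.901593
  k=3: (−1)^2·643.9876/(24)·0.9318^3·0.3630^5 = +0.136844
  k=4: (−1)^3·643.9876/(144)·0.9318^1·0.3630^7 = -0.003462
d^4_{-1,0}(0.743) = +0.990020 -0.901593 +0.136844 -0.003462 = +0.221810

d=0.2218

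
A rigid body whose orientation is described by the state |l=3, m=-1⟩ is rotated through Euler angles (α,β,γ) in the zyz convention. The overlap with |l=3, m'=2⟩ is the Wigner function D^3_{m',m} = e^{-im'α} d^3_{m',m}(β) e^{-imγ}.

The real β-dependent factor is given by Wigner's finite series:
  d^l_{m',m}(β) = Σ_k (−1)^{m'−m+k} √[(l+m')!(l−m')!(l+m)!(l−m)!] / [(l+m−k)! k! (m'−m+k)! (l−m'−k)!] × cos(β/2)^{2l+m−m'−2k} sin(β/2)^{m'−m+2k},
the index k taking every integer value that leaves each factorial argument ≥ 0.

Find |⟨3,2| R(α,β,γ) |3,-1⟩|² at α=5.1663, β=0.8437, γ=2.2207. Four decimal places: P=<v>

Split into d^3_{2,-1}(β=0.8437) × two z-phases.
c=cos(0.8437/2)=0.912333, s=sin(0.8437/2)=0.409449; N=√[120·1·2·24]=75.894664
The bounds max(0,m−m')=0 and min(l+m,l−m')=1 give 2 terms
  k=0: (−1)^3·75.8947/(12)·0.9123^3·0.4094^3 = -0.329678
  k=1: (−1)^4·75.8947/(24)·0.9123^1·0.4094^5 = +0.033201
d^3_{2,-1}(0.8437) = -0.329678 +0.033201 = -0.296477
|D^3_{2,-1}|² = |d^3_{2,-1}(β)|² = (-0.296477)² = 0.087898 (the z-rotation phases have unit modulus)

P=0.0879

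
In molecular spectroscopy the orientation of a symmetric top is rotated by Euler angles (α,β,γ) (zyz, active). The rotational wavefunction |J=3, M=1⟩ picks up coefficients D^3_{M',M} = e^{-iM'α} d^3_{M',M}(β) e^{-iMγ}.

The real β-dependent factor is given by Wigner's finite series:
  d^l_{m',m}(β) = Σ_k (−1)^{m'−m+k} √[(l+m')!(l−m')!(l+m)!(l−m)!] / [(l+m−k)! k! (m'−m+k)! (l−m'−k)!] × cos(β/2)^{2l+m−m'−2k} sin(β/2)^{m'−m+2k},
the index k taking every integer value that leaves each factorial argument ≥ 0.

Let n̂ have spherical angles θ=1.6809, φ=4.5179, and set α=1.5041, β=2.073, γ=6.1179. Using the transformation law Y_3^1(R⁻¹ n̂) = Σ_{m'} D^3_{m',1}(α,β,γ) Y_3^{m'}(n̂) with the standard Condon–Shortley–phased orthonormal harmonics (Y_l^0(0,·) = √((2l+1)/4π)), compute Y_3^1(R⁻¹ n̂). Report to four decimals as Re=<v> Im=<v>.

Re=-0.4014 Im=-0.1620

Need the full column D^3_{m',1} for m'=−3..3 at α=1.5041, β=2.073, γ=6.1179.
cos(β/2)=0.509236, sin(β/2)=0.860627
d^3_{-3,1}: single k=4 term ⇒ +0.550989;  D = -0.019173-0.550656i
d^3_{-2,1}: k∈[3..4] ⇒ +0.532392 -0.760316 = -0.227924;  D = +0.227808+0.007268i
d^3_{-1,1}: k∈[2..4] ⇒ +0.298852 -1.138119 +0.406341 = -0.432926;  D = +0.042613-0.430824i
d^3_{0,1}: k∈[1..3] ⇒ +0.102094 -0.874809 +0.832884 = +0.060169;  D = +0.059349+0.009900i
d^3_{1,1}: k∈[0..2] ⇒ +0.017439 -0.398469 +0.853589 = +0.472558;  D = +0.108644-0.459900i
d^3_{2,1}: k∈[0..1] ⇒ -0.093198 +0.532392 = +0.439193;  D = -0.419749-0.129236i
d^3_{3,1}: single k=0 term ⇒ +0.192908;  D = -0.068926+0.180174i
Y_3^{m'}(θ=1.6809,φ=4.5179) and Σ D·Y over m':
  (-0.0192-0.5507i)·(+0.2257-0.3419i)  (+0.2278+0.0073i)·(+0.1027+0.0421i)  (+0.0426-0.4308i)·(+0.0583-0.2961i)  (+0.0593+0.0099i)·(+0.1205+0.0000i)  (+0.1086-0.4599i)·(-0.0583-0.2961i)  (-0.4197-0.1292i)·(+0.1027-0.0421i)  (-0.0689+0.1802i)·(-0.2257-0.3419i)
Y_3^1(R⁻¹ n̂) = -0.401366-0.162011i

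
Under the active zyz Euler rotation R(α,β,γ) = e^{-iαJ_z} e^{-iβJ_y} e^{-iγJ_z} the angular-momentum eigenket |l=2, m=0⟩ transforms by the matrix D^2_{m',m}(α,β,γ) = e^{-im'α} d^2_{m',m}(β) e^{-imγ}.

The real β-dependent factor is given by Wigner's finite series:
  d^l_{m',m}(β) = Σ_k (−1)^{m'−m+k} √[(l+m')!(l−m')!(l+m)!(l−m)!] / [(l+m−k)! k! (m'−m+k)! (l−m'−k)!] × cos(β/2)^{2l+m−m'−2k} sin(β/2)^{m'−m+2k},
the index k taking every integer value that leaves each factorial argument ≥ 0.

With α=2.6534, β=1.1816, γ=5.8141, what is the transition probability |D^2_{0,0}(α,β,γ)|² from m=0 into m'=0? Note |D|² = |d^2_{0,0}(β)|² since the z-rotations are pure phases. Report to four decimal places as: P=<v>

Split into d^2_{0,0}(β=1.1816) × two z-phases.
Half-angle: c=0.830495, s=0.557026. N=√(2·2·2·2)=4.000000
Admissible k: 0..2 (factorial args all ≥0)
  k=0: (−1)^0·4.0000/(4)·0.8305^4·0.5570^0 = +0.475717
  k=1: (−1)^1·4.0000/(1)·0.8305^2·0.5570^2 = -0.856022
  k=2: (−1)^2·4.0000/(4)·0.8305^0·0.5570^4 = +0.096272
d^2_{0,0}(1.1816) = +0.475717 -0.856022 +0.096272 = -0.284032
|D^2_{0,0}|² = |d^2_{0,0}(β)|² = (-0.284032)² = 0.080674 (the z-rotation phases have unit modulus)

P=0.0807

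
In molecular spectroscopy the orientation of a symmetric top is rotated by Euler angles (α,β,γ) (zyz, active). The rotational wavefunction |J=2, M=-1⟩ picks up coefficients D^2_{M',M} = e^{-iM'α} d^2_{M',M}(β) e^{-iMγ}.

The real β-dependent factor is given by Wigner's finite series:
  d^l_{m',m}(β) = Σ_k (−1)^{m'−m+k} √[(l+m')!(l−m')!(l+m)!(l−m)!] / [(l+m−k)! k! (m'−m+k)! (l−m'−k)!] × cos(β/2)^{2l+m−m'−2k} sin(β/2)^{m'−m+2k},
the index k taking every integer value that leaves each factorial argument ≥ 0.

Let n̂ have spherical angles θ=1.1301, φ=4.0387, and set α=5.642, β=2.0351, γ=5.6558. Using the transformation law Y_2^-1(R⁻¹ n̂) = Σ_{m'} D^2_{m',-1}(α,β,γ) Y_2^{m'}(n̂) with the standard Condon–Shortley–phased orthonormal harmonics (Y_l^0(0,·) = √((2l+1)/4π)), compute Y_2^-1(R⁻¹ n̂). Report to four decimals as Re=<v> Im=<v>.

Re=-0.0390 Im=-0.1591

Need the full column D^2_{m',-1} for m'=−2..2 at α=5.642, β=2.0351, γ=5.6558.
cos(β/2)=0.525452, sin(β/2)=0.850823
d^2_{-2,-1}: single k=1 term ⇒ +0.246870;  D = -0.082086-0.232824i
d^2_{-1,-1}: k∈[0..1] ⇒ +0.076231 -0.599606 = -0.523375;  D = -0.155780+0.499654i
d^2_{0,-1}: k∈[0..1] ⇒ -0.302353 +0.792733 = +0.490380;  D = +0.396994-0.287868i
d^2_{1,-1}: k∈[0..1] ⇒ +0.599606 -0.524031 = +0.075575;  D = +0.075568+0.001043i
d^2_{2,-1}: single k=0 term ⇒ -0.647263;  D = -0.513317-0.394279i
Y_2^{m'}(θ=1.1301,φ=4.0387) and Σ D·Y over m':
  (-0.0821-0.2328i)·(-0.0700-0.3081i)  (-0.1558+0.4997i)·(-0.1860+0.2329i)  (+0.3970-0.2879i)·(-0.1432+0.0000i)  (+0.0756+0.0010i)·(+0.1860+0.2329i)  (-0.5133-0.3943i)·(-0.0700+0.3081i)
Y_2^-1(R⁻¹ n̂) = -0.039038-0.159145i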